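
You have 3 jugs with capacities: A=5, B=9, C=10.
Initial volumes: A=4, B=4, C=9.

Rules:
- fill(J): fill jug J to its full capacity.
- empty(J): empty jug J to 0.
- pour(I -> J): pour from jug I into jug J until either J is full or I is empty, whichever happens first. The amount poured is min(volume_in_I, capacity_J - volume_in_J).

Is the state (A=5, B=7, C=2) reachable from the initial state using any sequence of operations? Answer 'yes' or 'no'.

Answer: yes

Derivation:
BFS from (A=4, B=4, C=9):
  1. empty(B) -> (A=4 B=0 C=9)
  2. pour(A -> C) -> (A=3 B=0 C=10)
  3. pour(C -> B) -> (A=3 B=9 C=1)
  4. empty(B) -> (A=3 B=0 C=1)
  5. pour(C -> B) -> (A=3 B=1 C=0)
  6. fill(C) -> (A=3 B=1 C=10)
  7. pour(C -> B) -> (A=3 B=9 C=2)
  8. pour(B -> A) -> (A=5 B=7 C=2)
Target reached → yes.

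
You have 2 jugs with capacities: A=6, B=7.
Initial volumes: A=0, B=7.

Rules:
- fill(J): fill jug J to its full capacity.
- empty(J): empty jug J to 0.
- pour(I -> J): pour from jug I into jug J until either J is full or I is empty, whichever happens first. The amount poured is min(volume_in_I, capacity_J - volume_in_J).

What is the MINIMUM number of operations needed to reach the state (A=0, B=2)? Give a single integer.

Answer: 6

Derivation:
BFS from (A=0, B=7). One shortest path:
  1. pour(B -> A) -> (A=6 B=1)
  2. empty(A) -> (A=0 B=1)
  3. pour(B -> A) -> (A=1 B=0)
  4. fill(B) -> (A=1 B=7)
  5. pour(B -> A) -> (A=6 B=2)
  6. empty(A) -> (A=0 B=2)
Reached target in 6 moves.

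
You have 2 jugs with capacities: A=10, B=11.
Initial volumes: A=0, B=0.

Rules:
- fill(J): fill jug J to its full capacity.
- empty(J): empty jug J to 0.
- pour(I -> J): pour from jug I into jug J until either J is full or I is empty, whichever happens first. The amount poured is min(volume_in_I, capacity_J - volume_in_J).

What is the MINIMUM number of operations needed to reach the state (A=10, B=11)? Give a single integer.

Answer: 2

Derivation:
BFS from (A=0, B=0). One shortest path:
  1. fill(A) -> (A=10 B=0)
  2. fill(B) -> (A=10 B=11)
Reached target in 2 moves.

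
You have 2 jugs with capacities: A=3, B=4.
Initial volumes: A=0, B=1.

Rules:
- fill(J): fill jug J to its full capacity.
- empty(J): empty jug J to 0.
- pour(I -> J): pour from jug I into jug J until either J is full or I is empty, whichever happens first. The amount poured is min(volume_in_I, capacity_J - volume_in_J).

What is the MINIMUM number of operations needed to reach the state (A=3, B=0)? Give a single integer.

Answer: 2

Derivation:
BFS from (A=0, B=1). One shortest path:
  1. fill(A) -> (A=3 B=1)
  2. empty(B) -> (A=3 B=0)
Reached target in 2 moves.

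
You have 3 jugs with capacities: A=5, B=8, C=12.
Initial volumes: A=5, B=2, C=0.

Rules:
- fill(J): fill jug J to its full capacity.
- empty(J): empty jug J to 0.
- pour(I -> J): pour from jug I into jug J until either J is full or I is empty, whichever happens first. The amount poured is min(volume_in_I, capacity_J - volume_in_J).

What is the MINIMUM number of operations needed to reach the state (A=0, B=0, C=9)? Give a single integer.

BFS from (A=5, B=2, C=0). One shortest path:
  1. empty(A) -> (A=0 B=2 C=0)
  2. fill(C) -> (A=0 B=2 C=12)
  3. pour(B -> A) -> (A=2 B=0 C=12)
  4. pour(C -> A) -> (A=5 B=0 C=9)
  5. empty(A) -> (A=0 B=0 C=9)
Reached target in 5 moves.

Answer: 5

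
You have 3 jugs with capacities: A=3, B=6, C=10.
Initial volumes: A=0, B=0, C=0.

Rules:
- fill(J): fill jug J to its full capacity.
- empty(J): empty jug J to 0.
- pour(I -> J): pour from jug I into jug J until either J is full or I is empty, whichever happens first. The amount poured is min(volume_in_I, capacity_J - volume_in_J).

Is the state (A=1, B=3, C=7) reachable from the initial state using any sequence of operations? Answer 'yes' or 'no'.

BFS explored all 218 reachable states.
Reachable set includes: (0,0,0), (0,0,1), (0,0,2), (0,0,3), (0,0,4), (0,0,5), (0,0,6), (0,0,7), (0,0,8), (0,0,9), (0,0,10), (0,1,0) ...
Target (A=1, B=3, C=7) not in reachable set → no.

Answer: no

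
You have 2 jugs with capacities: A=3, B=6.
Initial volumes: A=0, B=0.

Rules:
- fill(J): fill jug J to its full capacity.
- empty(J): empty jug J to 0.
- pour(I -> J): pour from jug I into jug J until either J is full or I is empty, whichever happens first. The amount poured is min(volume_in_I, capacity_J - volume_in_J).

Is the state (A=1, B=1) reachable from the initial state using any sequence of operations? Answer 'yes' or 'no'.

Answer: no

Derivation:
BFS explored all 6 reachable states.
Reachable set includes: (0,0), (0,3), (0,6), (3,0), (3,3), (3,6)
Target (A=1, B=1) not in reachable set → no.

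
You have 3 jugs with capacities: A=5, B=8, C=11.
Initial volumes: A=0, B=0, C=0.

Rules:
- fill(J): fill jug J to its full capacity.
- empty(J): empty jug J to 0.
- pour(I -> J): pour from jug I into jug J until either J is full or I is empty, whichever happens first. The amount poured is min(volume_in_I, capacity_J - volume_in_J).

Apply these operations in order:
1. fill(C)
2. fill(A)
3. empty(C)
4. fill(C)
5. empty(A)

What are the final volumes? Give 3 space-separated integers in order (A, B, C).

Step 1: fill(C) -> (A=0 B=0 C=11)
Step 2: fill(A) -> (A=5 B=0 C=11)
Step 3: empty(C) -> (A=5 B=0 C=0)
Step 4: fill(C) -> (A=5 B=0 C=11)
Step 5: empty(A) -> (A=0 B=0 C=11)

Answer: 0 0 11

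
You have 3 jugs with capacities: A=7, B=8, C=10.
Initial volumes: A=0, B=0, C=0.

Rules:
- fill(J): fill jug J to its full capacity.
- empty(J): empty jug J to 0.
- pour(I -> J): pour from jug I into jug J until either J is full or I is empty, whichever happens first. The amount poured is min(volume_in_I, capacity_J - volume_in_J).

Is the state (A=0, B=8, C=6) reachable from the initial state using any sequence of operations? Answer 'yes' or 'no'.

Answer: yes

Derivation:
BFS from (A=0, B=0, C=0):
  1. fill(A) -> (A=7 B=0 C=0)
  2. pour(A -> B) -> (A=0 B=7 C=0)
  3. fill(A) -> (A=7 B=7 C=0)
  4. pour(A -> B) -> (A=6 B=8 C=0)
  5. pour(A -> C) -> (A=0 B=8 C=6)
Target reached → yes.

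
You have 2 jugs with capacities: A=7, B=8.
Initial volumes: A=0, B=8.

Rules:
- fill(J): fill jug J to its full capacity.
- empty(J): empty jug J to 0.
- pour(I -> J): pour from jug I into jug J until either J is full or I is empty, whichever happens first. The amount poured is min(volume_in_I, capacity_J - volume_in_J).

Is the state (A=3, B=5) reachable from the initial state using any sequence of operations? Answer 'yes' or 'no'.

BFS explored all 30 reachable states.
Reachable set includes: (0,0), (0,1), (0,2), (0,3), (0,4), (0,5), (0,6), (0,7), (0,8), (1,0), (1,8), (2,0) ...
Target (A=3, B=5) not in reachable set → no.

Answer: no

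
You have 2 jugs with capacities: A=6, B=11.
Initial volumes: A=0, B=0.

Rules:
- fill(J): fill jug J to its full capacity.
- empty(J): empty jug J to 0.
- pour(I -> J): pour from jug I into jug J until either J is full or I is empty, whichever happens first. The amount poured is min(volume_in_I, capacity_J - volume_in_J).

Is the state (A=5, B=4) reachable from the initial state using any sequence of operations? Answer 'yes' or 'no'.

Answer: no

Derivation:
BFS explored all 34 reachable states.
Reachable set includes: (0,0), (0,1), (0,2), (0,3), (0,4), (0,5), (0,6), (0,7), (0,8), (0,9), (0,10), (0,11) ...
Target (A=5, B=4) not in reachable set → no.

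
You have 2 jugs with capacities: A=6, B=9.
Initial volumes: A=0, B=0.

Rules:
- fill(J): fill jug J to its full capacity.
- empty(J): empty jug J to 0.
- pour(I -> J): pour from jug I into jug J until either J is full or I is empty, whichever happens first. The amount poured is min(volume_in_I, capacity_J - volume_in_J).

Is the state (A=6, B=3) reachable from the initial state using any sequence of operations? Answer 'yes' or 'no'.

BFS from (A=0, B=0):
  1. fill(B) -> (A=0 B=9)
  2. pour(B -> A) -> (A=6 B=3)
Target reached → yes.

Answer: yes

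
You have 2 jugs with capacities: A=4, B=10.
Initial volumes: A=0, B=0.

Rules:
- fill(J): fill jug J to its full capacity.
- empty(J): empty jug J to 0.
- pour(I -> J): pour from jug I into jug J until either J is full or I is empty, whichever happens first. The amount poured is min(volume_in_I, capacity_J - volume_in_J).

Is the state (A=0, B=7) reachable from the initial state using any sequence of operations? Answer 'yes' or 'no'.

Answer: no

Derivation:
BFS explored all 14 reachable states.
Reachable set includes: (0,0), (0,2), (0,4), (0,6), (0,8), (0,10), (2,0), (2,10), (4,0), (4,2), (4,4), (4,6) ...
Target (A=0, B=7) not in reachable set → no.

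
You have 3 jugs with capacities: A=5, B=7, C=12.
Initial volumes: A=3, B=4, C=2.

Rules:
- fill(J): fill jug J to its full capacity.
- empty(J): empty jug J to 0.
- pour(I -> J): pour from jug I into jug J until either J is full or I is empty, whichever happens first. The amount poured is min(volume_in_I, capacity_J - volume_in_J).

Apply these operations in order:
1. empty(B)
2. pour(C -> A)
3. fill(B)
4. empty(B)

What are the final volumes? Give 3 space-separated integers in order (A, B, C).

Step 1: empty(B) -> (A=3 B=0 C=2)
Step 2: pour(C -> A) -> (A=5 B=0 C=0)
Step 3: fill(B) -> (A=5 B=7 C=0)
Step 4: empty(B) -> (A=5 B=0 C=0)

Answer: 5 0 0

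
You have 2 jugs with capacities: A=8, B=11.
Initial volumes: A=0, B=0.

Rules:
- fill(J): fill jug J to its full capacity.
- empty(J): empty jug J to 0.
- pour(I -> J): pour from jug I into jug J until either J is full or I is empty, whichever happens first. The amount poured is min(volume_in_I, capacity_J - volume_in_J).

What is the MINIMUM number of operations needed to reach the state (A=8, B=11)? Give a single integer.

Answer: 2

Derivation:
BFS from (A=0, B=0). One shortest path:
  1. fill(A) -> (A=8 B=0)
  2. fill(B) -> (A=8 B=11)
Reached target in 2 moves.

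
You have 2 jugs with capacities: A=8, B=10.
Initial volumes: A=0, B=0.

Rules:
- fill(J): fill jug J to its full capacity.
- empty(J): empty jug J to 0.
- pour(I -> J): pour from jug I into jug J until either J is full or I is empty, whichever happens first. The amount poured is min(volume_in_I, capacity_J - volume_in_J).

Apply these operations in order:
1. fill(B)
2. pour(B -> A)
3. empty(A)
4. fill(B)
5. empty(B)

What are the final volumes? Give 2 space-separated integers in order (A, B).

Step 1: fill(B) -> (A=0 B=10)
Step 2: pour(B -> A) -> (A=8 B=2)
Step 3: empty(A) -> (A=0 B=2)
Step 4: fill(B) -> (A=0 B=10)
Step 5: empty(B) -> (A=0 B=0)

Answer: 0 0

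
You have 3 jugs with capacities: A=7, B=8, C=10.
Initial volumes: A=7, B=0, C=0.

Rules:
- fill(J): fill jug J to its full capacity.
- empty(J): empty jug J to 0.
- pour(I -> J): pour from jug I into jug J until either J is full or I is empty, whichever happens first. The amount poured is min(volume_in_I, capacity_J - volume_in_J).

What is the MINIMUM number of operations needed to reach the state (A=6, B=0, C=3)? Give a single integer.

BFS from (A=7, B=0, C=0). One shortest path:
  1. fill(C) -> (A=7 B=0 C=10)
  2. pour(A -> B) -> (A=0 B=7 C=10)
  3. pour(C -> A) -> (A=7 B=7 C=3)
  4. pour(A -> B) -> (A=6 B=8 C=3)
  5. empty(B) -> (A=6 B=0 C=3)
Reached target in 5 moves.

Answer: 5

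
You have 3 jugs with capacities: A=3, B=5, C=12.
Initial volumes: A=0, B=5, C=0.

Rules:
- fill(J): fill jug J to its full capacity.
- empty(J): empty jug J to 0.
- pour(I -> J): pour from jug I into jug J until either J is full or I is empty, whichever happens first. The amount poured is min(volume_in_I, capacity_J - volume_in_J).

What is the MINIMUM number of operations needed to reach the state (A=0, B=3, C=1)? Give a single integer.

Answer: 8

Derivation:
BFS from (A=0, B=5, C=0). One shortest path:
  1. empty(B) -> (A=0 B=0 C=0)
  2. fill(C) -> (A=0 B=0 C=12)
  3. pour(C -> A) -> (A=3 B=0 C=9)
  4. empty(A) -> (A=0 B=0 C=9)
  5. pour(C -> A) -> (A=3 B=0 C=6)
  6. pour(C -> B) -> (A=3 B=5 C=1)
  7. empty(B) -> (A=3 B=0 C=1)
  8. pour(A -> B) -> (A=0 B=3 C=1)
Reached target in 8 moves.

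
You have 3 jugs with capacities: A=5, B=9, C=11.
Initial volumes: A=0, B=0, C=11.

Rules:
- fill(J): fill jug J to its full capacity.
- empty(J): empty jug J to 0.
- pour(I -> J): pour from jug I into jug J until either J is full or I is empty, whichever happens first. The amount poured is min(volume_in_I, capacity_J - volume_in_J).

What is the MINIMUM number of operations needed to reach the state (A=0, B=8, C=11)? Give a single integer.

BFS from (A=0, B=0, C=11). One shortest path:
  1. fill(A) -> (A=5 B=0 C=11)
  2. fill(B) -> (A=5 B=9 C=11)
  3. empty(C) -> (A=5 B=9 C=0)
  4. pour(A -> C) -> (A=0 B=9 C=5)
  5. fill(A) -> (A=5 B=9 C=5)
  6. pour(A -> C) -> (A=0 B=9 C=10)
  7. pour(B -> C) -> (A=0 B=8 C=11)
Reached target in 7 moves.

Answer: 7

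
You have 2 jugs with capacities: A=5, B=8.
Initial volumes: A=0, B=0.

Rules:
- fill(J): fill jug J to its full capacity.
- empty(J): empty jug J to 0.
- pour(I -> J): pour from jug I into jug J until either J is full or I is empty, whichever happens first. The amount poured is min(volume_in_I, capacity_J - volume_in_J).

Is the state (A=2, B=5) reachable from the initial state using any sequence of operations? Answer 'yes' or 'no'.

Answer: no

Derivation:
BFS explored all 26 reachable states.
Reachable set includes: (0,0), (0,1), (0,2), (0,3), (0,4), (0,5), (0,6), (0,7), (0,8), (1,0), (1,8), (2,0) ...
Target (A=2, B=5) not in reachable set → no.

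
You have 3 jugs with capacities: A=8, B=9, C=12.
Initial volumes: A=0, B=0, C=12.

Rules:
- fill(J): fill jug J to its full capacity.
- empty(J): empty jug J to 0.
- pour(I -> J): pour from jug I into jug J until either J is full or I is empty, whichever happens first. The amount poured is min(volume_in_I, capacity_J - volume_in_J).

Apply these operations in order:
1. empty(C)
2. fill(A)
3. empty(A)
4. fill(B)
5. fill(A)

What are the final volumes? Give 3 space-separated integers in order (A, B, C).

Step 1: empty(C) -> (A=0 B=0 C=0)
Step 2: fill(A) -> (A=8 B=0 C=0)
Step 3: empty(A) -> (A=0 B=0 C=0)
Step 4: fill(B) -> (A=0 B=9 C=0)
Step 5: fill(A) -> (A=8 B=9 C=0)

Answer: 8 9 0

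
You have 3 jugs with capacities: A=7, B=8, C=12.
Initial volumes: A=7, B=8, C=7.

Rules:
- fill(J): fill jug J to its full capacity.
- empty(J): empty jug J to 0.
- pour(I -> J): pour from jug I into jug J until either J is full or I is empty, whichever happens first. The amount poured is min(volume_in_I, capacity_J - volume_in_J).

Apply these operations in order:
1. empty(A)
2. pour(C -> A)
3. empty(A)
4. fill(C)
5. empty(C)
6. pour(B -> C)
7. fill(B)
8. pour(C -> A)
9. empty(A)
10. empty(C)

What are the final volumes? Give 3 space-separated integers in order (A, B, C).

Answer: 0 8 0

Derivation:
Step 1: empty(A) -> (A=0 B=8 C=7)
Step 2: pour(C -> A) -> (A=7 B=8 C=0)
Step 3: empty(A) -> (A=0 B=8 C=0)
Step 4: fill(C) -> (A=0 B=8 C=12)
Step 5: empty(C) -> (A=0 B=8 C=0)
Step 6: pour(B -> C) -> (A=0 B=0 C=8)
Step 7: fill(B) -> (A=0 B=8 C=8)
Step 8: pour(C -> A) -> (A=7 B=8 C=1)
Step 9: empty(A) -> (A=0 B=8 C=1)
Step 10: empty(C) -> (A=0 B=8 C=0)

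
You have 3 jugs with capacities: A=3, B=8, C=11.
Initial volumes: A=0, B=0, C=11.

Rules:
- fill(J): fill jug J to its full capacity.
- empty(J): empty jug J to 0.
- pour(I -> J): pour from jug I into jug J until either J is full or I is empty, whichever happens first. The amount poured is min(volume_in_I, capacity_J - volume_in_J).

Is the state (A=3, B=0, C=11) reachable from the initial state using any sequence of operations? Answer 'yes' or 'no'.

BFS from (A=0, B=0, C=11):
  1. fill(A) -> (A=3 B=0 C=11)
Target reached → yes.

Answer: yes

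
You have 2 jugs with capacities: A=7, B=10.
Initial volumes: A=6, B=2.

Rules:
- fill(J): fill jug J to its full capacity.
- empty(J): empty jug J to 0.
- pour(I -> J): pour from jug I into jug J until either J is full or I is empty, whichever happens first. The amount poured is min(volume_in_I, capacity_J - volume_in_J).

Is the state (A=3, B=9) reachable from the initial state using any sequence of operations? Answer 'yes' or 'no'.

BFS explored all 35 reachable states.
Reachable set includes: (0,0), (0,1), (0,2), (0,3), (0,4), (0,5), (0,6), (0,7), (0,8), (0,9), (0,10), (1,0) ...
Target (A=3, B=9) not in reachable set → no.

Answer: no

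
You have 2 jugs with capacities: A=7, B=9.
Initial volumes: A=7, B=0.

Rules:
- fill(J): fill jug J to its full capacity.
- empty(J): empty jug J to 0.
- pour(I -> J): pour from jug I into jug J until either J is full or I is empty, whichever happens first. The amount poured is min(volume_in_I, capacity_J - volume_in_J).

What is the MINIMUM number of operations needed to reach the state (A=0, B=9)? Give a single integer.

Answer: 2

Derivation:
BFS from (A=7, B=0). One shortest path:
  1. empty(A) -> (A=0 B=0)
  2. fill(B) -> (A=0 B=9)
Reached target in 2 moves.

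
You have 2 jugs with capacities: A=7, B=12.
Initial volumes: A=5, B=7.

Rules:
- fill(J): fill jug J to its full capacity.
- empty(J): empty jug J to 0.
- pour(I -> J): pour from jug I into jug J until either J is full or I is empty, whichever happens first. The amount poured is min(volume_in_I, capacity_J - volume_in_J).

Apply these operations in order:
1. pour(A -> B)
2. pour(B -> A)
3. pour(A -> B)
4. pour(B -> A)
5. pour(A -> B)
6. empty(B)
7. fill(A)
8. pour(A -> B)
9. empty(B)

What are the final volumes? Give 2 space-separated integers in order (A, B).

Answer: 0 0

Derivation:
Step 1: pour(A -> B) -> (A=0 B=12)
Step 2: pour(B -> A) -> (A=7 B=5)
Step 3: pour(A -> B) -> (A=0 B=12)
Step 4: pour(B -> A) -> (A=7 B=5)
Step 5: pour(A -> B) -> (A=0 B=12)
Step 6: empty(B) -> (A=0 B=0)
Step 7: fill(A) -> (A=7 B=0)
Step 8: pour(A -> B) -> (A=0 B=7)
Step 9: empty(B) -> (A=0 B=0)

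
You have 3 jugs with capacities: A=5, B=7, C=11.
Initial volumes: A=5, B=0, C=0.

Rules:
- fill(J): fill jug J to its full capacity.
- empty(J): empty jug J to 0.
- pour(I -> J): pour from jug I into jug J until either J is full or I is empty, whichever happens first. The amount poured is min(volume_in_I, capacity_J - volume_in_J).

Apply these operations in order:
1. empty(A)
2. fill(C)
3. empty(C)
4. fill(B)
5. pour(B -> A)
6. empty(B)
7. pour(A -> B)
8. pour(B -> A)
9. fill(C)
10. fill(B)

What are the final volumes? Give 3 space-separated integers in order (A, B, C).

Step 1: empty(A) -> (A=0 B=0 C=0)
Step 2: fill(C) -> (A=0 B=0 C=11)
Step 3: empty(C) -> (A=0 B=0 C=0)
Step 4: fill(B) -> (A=0 B=7 C=0)
Step 5: pour(B -> A) -> (A=5 B=2 C=0)
Step 6: empty(B) -> (A=5 B=0 C=0)
Step 7: pour(A -> B) -> (A=0 B=5 C=0)
Step 8: pour(B -> A) -> (A=5 B=0 C=0)
Step 9: fill(C) -> (A=5 B=0 C=11)
Step 10: fill(B) -> (A=5 B=7 C=11)

Answer: 5 7 11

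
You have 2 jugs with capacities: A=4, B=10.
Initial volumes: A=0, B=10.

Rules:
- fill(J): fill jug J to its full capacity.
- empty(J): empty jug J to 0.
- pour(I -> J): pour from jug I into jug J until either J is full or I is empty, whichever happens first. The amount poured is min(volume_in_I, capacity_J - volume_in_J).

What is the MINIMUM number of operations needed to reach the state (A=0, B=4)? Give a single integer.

Answer: 3

Derivation:
BFS from (A=0, B=10). One shortest path:
  1. fill(A) -> (A=4 B=10)
  2. empty(B) -> (A=4 B=0)
  3. pour(A -> B) -> (A=0 B=4)
Reached target in 3 moves.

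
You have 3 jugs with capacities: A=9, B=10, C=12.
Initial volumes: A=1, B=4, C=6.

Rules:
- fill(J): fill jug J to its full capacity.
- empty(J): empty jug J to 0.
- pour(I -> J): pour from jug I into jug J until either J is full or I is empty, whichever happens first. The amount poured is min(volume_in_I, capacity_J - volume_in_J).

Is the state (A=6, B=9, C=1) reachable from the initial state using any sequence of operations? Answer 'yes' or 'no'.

Answer: no

Derivation:
BFS explored all 639 reachable states.
Reachable set includes: (0,0,0), (0,0,1), (0,0,2), (0,0,3), (0,0,4), (0,0,5), (0,0,6), (0,0,7), (0,0,8), (0,0,9), (0,0,10), (0,0,11) ...
Target (A=6, B=9, C=1) not in reachable set → no.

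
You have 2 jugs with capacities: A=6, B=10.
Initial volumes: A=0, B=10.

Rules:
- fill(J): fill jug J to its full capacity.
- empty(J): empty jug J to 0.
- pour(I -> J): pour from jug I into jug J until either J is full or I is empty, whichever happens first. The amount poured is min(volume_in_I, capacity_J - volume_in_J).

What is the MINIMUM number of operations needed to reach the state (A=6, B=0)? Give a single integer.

BFS from (A=0, B=10). One shortest path:
  1. fill(A) -> (A=6 B=10)
  2. empty(B) -> (A=6 B=0)
Reached target in 2 moves.

Answer: 2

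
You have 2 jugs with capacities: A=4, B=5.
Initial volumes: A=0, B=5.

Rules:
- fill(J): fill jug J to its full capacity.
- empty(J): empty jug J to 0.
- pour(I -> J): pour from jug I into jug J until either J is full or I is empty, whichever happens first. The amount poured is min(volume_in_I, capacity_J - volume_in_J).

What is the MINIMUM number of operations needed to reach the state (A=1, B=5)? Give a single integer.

Answer: 4

Derivation:
BFS from (A=0, B=5). One shortest path:
  1. pour(B -> A) -> (A=4 B=1)
  2. empty(A) -> (A=0 B=1)
  3. pour(B -> A) -> (A=1 B=0)
  4. fill(B) -> (A=1 B=5)
Reached target in 4 moves.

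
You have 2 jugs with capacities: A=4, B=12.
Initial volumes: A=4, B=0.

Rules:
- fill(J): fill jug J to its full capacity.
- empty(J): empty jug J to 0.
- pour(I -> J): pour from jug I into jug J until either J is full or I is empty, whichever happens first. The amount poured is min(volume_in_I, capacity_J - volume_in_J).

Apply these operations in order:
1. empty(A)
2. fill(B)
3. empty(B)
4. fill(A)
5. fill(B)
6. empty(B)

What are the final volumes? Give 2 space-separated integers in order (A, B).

Answer: 4 0

Derivation:
Step 1: empty(A) -> (A=0 B=0)
Step 2: fill(B) -> (A=0 B=12)
Step 3: empty(B) -> (A=0 B=0)
Step 4: fill(A) -> (A=4 B=0)
Step 5: fill(B) -> (A=4 B=12)
Step 6: empty(B) -> (A=4 B=0)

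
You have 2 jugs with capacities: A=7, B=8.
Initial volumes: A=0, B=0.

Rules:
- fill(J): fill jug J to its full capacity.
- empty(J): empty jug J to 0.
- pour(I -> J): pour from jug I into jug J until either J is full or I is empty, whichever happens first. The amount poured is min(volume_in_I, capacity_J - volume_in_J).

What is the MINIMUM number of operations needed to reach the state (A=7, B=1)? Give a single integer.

Answer: 2

Derivation:
BFS from (A=0, B=0). One shortest path:
  1. fill(B) -> (A=0 B=8)
  2. pour(B -> A) -> (A=7 B=1)
Reached target in 2 moves.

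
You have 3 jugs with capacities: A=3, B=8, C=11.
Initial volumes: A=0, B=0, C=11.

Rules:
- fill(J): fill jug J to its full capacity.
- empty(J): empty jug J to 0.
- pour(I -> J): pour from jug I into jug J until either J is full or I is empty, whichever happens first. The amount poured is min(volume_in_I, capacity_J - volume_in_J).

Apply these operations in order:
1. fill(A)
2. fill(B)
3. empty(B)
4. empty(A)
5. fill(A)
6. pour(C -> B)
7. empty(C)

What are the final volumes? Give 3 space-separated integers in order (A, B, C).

Step 1: fill(A) -> (A=3 B=0 C=11)
Step 2: fill(B) -> (A=3 B=8 C=11)
Step 3: empty(B) -> (A=3 B=0 C=11)
Step 4: empty(A) -> (A=0 B=0 C=11)
Step 5: fill(A) -> (A=3 B=0 C=11)
Step 6: pour(C -> B) -> (A=3 B=8 C=3)
Step 7: empty(C) -> (A=3 B=8 C=0)

Answer: 3 8 0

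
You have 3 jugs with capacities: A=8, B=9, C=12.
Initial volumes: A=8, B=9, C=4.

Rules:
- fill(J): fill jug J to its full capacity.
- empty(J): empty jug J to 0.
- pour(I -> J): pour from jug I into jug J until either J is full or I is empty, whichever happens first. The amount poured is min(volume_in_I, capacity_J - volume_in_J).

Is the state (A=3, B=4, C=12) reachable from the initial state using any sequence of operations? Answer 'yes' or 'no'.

Answer: yes

Derivation:
BFS from (A=8, B=9, C=4):
  1. empty(A) -> (A=0 B=9 C=4)
  2. empty(B) -> (A=0 B=0 C=4)
  3. pour(C -> A) -> (A=4 B=0 C=0)
  4. fill(C) -> (A=4 B=0 C=12)
  5. pour(C -> B) -> (A=4 B=9 C=3)
  6. empty(B) -> (A=4 B=0 C=3)
  7. pour(A -> B) -> (A=0 B=4 C=3)
  8. pour(C -> A) -> (A=3 B=4 C=0)
  9. fill(C) -> (A=3 B=4 C=12)
Target reached → yes.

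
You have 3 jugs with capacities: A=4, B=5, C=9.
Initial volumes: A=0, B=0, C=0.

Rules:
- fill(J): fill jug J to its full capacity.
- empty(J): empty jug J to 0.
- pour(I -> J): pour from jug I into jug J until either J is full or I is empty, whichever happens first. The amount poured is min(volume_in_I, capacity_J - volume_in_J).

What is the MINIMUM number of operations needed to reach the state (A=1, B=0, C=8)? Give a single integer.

Answer: 5

Derivation:
BFS from (A=0, B=0, C=0). One shortest path:
  1. fill(C) -> (A=0 B=0 C=9)
  2. pour(C -> B) -> (A=0 B=5 C=4)
  3. pour(B -> A) -> (A=4 B=1 C=4)
  4. pour(A -> C) -> (A=0 B=1 C=8)
  5. pour(B -> A) -> (A=1 B=0 C=8)
Reached target in 5 moves.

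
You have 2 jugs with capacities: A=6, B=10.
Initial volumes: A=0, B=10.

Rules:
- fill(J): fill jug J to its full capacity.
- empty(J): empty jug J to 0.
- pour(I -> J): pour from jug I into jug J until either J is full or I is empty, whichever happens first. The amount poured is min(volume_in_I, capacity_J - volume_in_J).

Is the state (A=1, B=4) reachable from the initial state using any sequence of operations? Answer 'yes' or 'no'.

BFS explored all 16 reachable states.
Reachable set includes: (0,0), (0,2), (0,4), (0,6), (0,8), (0,10), (2,0), (2,10), (4,0), (4,10), (6,0), (6,2) ...
Target (A=1, B=4) not in reachable set → no.

Answer: no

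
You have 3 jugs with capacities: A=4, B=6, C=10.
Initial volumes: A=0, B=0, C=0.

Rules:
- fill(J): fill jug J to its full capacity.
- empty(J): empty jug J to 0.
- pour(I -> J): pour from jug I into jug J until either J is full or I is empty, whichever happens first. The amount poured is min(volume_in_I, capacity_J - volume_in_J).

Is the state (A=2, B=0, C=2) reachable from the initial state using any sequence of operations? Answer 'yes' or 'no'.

Answer: yes

Derivation:
BFS from (A=0, B=0, C=0):
  1. fill(C) -> (A=0 B=0 C=10)
  2. pour(C -> A) -> (A=4 B=0 C=6)
  3. pour(A -> B) -> (A=0 B=4 C=6)
  4. pour(C -> A) -> (A=4 B=4 C=2)
  5. pour(A -> B) -> (A=2 B=6 C=2)
  6. empty(B) -> (A=2 B=0 C=2)
Target reached → yes.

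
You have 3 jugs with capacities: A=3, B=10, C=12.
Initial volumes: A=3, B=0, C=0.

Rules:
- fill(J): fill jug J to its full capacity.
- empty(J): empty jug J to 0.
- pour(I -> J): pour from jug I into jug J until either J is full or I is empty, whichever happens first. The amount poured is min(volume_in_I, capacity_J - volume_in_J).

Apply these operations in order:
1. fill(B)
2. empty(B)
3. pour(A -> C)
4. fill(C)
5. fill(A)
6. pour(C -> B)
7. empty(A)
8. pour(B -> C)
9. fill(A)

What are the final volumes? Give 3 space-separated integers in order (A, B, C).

Step 1: fill(B) -> (A=3 B=10 C=0)
Step 2: empty(B) -> (A=3 B=0 C=0)
Step 3: pour(A -> C) -> (A=0 B=0 C=3)
Step 4: fill(C) -> (A=0 B=0 C=12)
Step 5: fill(A) -> (A=3 B=0 C=12)
Step 6: pour(C -> B) -> (A=3 B=10 C=2)
Step 7: empty(A) -> (A=0 B=10 C=2)
Step 8: pour(B -> C) -> (A=0 B=0 C=12)
Step 9: fill(A) -> (A=3 B=0 C=12)

Answer: 3 0 12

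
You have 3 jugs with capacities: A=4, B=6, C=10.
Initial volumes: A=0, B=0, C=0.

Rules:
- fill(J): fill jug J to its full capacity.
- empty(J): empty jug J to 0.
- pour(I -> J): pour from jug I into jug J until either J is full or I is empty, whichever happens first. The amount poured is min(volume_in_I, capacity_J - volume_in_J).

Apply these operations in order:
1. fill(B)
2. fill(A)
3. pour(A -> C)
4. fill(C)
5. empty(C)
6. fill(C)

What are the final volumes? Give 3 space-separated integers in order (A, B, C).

Answer: 0 6 10

Derivation:
Step 1: fill(B) -> (A=0 B=6 C=0)
Step 2: fill(A) -> (A=4 B=6 C=0)
Step 3: pour(A -> C) -> (A=0 B=6 C=4)
Step 4: fill(C) -> (A=0 B=6 C=10)
Step 5: empty(C) -> (A=0 B=6 C=0)
Step 6: fill(C) -> (A=0 B=6 C=10)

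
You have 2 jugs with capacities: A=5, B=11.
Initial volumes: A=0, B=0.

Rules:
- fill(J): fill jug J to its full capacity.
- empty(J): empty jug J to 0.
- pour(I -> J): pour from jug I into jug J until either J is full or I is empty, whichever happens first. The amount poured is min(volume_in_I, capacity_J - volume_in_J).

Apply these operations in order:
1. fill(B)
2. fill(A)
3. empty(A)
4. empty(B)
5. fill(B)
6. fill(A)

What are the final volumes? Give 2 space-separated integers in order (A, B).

Step 1: fill(B) -> (A=0 B=11)
Step 2: fill(A) -> (A=5 B=11)
Step 3: empty(A) -> (A=0 B=11)
Step 4: empty(B) -> (A=0 B=0)
Step 5: fill(B) -> (A=0 B=11)
Step 6: fill(A) -> (A=5 B=11)

Answer: 5 11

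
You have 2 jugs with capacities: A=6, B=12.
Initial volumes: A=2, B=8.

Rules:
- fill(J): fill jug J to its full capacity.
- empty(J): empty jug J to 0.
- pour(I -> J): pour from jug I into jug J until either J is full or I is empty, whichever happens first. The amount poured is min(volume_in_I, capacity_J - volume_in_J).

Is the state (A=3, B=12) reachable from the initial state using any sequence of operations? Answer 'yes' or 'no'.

BFS explored all 19 reachable states.
Reachable set includes: (0,0), (0,2), (0,4), (0,6), (0,8), (0,10), (0,12), (2,0), (2,8), (2,12), (4,0), (4,12) ...
Target (A=3, B=12) not in reachable set → no.

Answer: no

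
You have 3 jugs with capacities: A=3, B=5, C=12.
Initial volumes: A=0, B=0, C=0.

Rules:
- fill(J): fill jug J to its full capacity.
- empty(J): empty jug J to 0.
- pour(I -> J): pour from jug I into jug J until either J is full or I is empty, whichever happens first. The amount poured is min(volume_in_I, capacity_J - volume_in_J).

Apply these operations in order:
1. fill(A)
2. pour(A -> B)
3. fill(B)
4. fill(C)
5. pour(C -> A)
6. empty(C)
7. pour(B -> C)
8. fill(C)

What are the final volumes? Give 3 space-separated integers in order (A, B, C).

Step 1: fill(A) -> (A=3 B=0 C=0)
Step 2: pour(A -> B) -> (A=0 B=3 C=0)
Step 3: fill(B) -> (A=0 B=5 C=0)
Step 4: fill(C) -> (A=0 B=5 C=12)
Step 5: pour(C -> A) -> (A=3 B=5 C=9)
Step 6: empty(C) -> (A=3 B=5 C=0)
Step 7: pour(B -> C) -> (A=3 B=0 C=5)
Step 8: fill(C) -> (A=3 B=0 C=12)

Answer: 3 0 12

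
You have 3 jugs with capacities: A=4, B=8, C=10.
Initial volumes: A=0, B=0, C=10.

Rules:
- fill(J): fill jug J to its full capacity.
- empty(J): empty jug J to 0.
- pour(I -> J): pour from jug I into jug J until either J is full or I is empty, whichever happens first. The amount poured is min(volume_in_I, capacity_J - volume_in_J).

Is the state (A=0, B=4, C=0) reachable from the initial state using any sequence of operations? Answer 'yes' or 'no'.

BFS from (A=0, B=0, C=10):
  1. fill(A) -> (A=4 B=0 C=10)
  2. empty(C) -> (A=4 B=0 C=0)
  3. pour(A -> B) -> (A=0 B=4 C=0)
Target reached → yes.

Answer: yes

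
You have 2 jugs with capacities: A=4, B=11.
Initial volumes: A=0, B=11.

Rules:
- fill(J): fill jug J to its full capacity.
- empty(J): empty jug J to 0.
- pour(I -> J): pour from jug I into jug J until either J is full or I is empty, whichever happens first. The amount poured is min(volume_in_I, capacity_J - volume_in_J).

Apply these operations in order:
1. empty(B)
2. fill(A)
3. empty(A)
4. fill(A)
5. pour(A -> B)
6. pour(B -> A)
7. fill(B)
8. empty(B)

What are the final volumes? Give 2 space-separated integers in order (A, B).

Step 1: empty(B) -> (A=0 B=0)
Step 2: fill(A) -> (A=4 B=0)
Step 3: empty(A) -> (A=0 B=0)
Step 4: fill(A) -> (A=4 B=0)
Step 5: pour(A -> B) -> (A=0 B=4)
Step 6: pour(B -> A) -> (A=4 B=0)
Step 7: fill(B) -> (A=4 B=11)
Step 8: empty(B) -> (A=4 B=0)

Answer: 4 0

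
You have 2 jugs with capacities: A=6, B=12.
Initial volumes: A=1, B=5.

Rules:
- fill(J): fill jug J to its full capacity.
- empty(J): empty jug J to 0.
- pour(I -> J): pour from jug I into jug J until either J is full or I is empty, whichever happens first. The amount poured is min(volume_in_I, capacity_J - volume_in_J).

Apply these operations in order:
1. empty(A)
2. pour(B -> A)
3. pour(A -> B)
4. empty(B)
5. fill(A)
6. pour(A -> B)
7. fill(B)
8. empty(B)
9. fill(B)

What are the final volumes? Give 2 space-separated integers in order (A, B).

Step 1: empty(A) -> (A=0 B=5)
Step 2: pour(B -> A) -> (A=5 B=0)
Step 3: pour(A -> B) -> (A=0 B=5)
Step 4: empty(B) -> (A=0 B=0)
Step 5: fill(A) -> (A=6 B=0)
Step 6: pour(A -> B) -> (A=0 B=6)
Step 7: fill(B) -> (A=0 B=12)
Step 8: empty(B) -> (A=0 B=0)
Step 9: fill(B) -> (A=0 B=12)

Answer: 0 12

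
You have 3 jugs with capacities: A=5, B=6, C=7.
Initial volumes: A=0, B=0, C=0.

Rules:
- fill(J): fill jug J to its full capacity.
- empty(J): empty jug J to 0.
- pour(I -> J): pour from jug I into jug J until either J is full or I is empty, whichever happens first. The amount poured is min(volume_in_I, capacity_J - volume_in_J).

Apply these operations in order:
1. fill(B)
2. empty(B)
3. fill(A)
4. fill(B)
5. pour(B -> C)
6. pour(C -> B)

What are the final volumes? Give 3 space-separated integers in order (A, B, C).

Step 1: fill(B) -> (A=0 B=6 C=0)
Step 2: empty(B) -> (A=0 B=0 C=0)
Step 3: fill(A) -> (A=5 B=0 C=0)
Step 4: fill(B) -> (A=5 B=6 C=0)
Step 5: pour(B -> C) -> (A=5 B=0 C=6)
Step 6: pour(C -> B) -> (A=5 B=6 C=0)

Answer: 5 6 0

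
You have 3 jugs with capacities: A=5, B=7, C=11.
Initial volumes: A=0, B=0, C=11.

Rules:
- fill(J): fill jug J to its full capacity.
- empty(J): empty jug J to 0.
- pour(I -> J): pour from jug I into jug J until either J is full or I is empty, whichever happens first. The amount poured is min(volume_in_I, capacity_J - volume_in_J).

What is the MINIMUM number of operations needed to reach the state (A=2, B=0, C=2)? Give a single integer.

Answer: 6

Derivation:
BFS from (A=0, B=0, C=11). One shortest path:
  1. pour(C -> B) -> (A=0 B=7 C=4)
  2. pour(B -> A) -> (A=5 B=2 C=4)
  3. pour(A -> C) -> (A=0 B=2 C=9)
  4. pour(B -> A) -> (A=2 B=0 C=9)
  5. pour(C -> B) -> (A=2 B=7 C=2)
  6. empty(B) -> (A=2 B=0 C=2)
Reached target in 6 moves.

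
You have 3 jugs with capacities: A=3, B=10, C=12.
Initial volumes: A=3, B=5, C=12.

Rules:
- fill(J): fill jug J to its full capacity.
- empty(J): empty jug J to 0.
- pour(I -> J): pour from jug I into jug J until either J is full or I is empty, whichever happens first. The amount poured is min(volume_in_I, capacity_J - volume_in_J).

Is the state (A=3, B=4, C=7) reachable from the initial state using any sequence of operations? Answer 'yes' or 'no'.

Answer: yes

Derivation:
BFS from (A=3, B=5, C=12):
  1. empty(A) -> (A=0 B=5 C=12)
  2. pour(C -> B) -> (A=0 B=10 C=7)
  3. pour(B -> A) -> (A=3 B=7 C=7)
  4. empty(A) -> (A=0 B=7 C=7)
  5. pour(B -> A) -> (A=3 B=4 C=7)
Target reached → yes.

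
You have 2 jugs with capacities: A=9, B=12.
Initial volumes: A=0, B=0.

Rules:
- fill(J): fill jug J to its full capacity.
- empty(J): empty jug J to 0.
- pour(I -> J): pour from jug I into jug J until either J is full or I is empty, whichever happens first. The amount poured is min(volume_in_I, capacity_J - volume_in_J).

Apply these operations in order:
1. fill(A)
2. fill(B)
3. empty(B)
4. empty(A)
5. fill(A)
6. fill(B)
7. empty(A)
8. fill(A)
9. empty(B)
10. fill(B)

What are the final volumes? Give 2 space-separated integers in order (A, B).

Answer: 9 12

Derivation:
Step 1: fill(A) -> (A=9 B=0)
Step 2: fill(B) -> (A=9 B=12)
Step 3: empty(B) -> (A=9 B=0)
Step 4: empty(A) -> (A=0 B=0)
Step 5: fill(A) -> (A=9 B=0)
Step 6: fill(B) -> (A=9 B=12)
Step 7: empty(A) -> (A=0 B=12)
Step 8: fill(A) -> (A=9 B=12)
Step 9: empty(B) -> (A=9 B=0)
Step 10: fill(B) -> (A=9 B=12)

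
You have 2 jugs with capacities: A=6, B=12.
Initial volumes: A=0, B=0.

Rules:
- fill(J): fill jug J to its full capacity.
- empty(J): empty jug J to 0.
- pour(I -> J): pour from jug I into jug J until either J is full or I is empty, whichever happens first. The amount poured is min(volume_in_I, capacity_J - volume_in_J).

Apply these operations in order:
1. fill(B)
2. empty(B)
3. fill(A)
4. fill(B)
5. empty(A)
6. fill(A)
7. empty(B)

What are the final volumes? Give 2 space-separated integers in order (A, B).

Step 1: fill(B) -> (A=0 B=12)
Step 2: empty(B) -> (A=0 B=0)
Step 3: fill(A) -> (A=6 B=0)
Step 4: fill(B) -> (A=6 B=12)
Step 5: empty(A) -> (A=0 B=12)
Step 6: fill(A) -> (A=6 B=12)
Step 7: empty(B) -> (A=6 B=0)

Answer: 6 0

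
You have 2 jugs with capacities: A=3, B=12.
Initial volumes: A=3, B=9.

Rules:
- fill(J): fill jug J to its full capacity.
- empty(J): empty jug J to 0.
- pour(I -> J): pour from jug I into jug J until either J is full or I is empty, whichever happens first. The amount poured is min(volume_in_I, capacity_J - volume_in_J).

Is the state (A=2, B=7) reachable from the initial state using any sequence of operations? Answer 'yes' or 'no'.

BFS explored all 10 reachable states.
Reachable set includes: (0,0), (0,3), (0,6), (0,9), (0,12), (3,0), (3,3), (3,6), (3,9), (3,12)
Target (A=2, B=7) not in reachable set → no.

Answer: no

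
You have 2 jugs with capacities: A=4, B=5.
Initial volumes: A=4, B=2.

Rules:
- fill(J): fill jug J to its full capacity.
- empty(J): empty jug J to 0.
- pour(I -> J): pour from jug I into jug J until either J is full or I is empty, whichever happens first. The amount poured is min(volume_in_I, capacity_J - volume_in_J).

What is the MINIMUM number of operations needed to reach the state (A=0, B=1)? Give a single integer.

BFS from (A=4, B=2). One shortest path:
  1. pour(A -> B) -> (A=1 B=5)
  2. empty(B) -> (A=1 B=0)
  3. pour(A -> B) -> (A=0 B=1)
Reached target in 3 moves.

Answer: 3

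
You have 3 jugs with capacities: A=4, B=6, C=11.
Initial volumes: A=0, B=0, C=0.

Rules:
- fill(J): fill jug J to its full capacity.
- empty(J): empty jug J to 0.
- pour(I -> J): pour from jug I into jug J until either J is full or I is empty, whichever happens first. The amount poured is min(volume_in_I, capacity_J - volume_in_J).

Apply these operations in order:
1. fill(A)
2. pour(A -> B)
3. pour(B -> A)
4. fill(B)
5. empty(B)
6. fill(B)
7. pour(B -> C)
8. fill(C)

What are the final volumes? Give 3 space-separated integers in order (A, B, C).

Step 1: fill(A) -> (A=4 B=0 C=0)
Step 2: pour(A -> B) -> (A=0 B=4 C=0)
Step 3: pour(B -> A) -> (A=4 B=0 C=0)
Step 4: fill(B) -> (A=4 B=6 C=0)
Step 5: empty(B) -> (A=4 B=0 C=0)
Step 6: fill(B) -> (A=4 B=6 C=0)
Step 7: pour(B -> C) -> (A=4 B=0 C=6)
Step 8: fill(C) -> (A=4 B=0 C=11)

Answer: 4 0 11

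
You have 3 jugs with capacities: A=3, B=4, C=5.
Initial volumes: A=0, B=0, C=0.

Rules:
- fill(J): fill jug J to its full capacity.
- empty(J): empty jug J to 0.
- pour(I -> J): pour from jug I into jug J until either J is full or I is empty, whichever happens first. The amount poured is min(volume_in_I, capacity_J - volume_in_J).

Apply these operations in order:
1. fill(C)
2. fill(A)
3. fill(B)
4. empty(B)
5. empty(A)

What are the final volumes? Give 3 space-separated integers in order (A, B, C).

Answer: 0 0 5

Derivation:
Step 1: fill(C) -> (A=0 B=0 C=5)
Step 2: fill(A) -> (A=3 B=0 C=5)
Step 3: fill(B) -> (A=3 B=4 C=5)
Step 4: empty(B) -> (A=3 B=0 C=5)
Step 5: empty(A) -> (A=0 B=0 C=5)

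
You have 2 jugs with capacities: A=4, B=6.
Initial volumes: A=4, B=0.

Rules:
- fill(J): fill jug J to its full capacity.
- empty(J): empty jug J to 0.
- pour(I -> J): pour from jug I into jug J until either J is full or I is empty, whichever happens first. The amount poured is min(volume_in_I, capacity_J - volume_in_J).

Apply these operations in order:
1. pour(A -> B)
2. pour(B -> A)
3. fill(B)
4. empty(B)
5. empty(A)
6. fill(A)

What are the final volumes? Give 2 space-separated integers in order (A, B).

Answer: 4 0

Derivation:
Step 1: pour(A -> B) -> (A=0 B=4)
Step 2: pour(B -> A) -> (A=4 B=0)
Step 3: fill(B) -> (A=4 B=6)
Step 4: empty(B) -> (A=4 B=0)
Step 5: empty(A) -> (A=0 B=0)
Step 6: fill(A) -> (A=4 B=0)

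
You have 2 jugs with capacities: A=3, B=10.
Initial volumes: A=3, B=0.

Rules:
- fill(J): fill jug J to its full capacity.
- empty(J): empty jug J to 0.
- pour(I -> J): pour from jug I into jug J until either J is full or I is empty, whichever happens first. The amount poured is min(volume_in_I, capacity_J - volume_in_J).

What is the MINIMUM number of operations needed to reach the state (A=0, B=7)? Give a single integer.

Answer: 4

Derivation:
BFS from (A=3, B=0). One shortest path:
  1. empty(A) -> (A=0 B=0)
  2. fill(B) -> (A=0 B=10)
  3. pour(B -> A) -> (A=3 B=7)
  4. empty(A) -> (A=0 B=7)
Reached target in 4 moves.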